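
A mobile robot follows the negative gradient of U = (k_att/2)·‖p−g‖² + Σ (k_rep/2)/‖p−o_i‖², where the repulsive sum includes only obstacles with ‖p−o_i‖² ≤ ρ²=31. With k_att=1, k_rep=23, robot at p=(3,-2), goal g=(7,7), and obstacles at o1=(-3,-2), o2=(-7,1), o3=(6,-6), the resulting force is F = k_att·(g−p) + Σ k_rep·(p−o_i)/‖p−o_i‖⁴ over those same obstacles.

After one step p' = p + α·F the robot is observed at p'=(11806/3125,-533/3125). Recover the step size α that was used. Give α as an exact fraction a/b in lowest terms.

F_att = 1·(g−p) = 1·(4,9) = (4.0000,9.0000)
o1: d²=36 > ρ²=31 → inactive
o2: d²=109 > ρ²=31 → inactive
o3: d²=25 ≤ ρ²=31; F_rep = 23·(-3,4)/25² = (-0.1104,0.1472)
F = F_att + ΣF_rep = (3.8896,9.1472)
Δp = p'−p = (0.7779,1.8294); α = Δx/Fx = (2431/3125) / (2431/625) = 1/5
check: Δy/Fy = (5717/3125) / (5717/625) = 1/5 ✓

α = 1/5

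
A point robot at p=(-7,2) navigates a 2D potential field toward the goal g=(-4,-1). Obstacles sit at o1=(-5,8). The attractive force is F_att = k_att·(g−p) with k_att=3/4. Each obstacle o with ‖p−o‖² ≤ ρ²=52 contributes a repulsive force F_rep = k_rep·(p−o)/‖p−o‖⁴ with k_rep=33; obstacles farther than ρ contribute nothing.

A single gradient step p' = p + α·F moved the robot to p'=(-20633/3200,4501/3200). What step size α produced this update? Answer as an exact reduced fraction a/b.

F_att = 3/4·(g−p) = 3/4·(3,-3) = (2.2500,-2.2500)
o1: d²=40 ≤ ρ²=52; F_rep = 33·(-2,-6)/40² = (-0.0413,-0.1237)
F = F_att + ΣF_rep = (2.2088,-2.3737)
Δp = p'−p = (0.5522,-0.5934); α = Δx/Fx = (1767/3200) / (1767/800) = 1/4
check: Δy/Fy = (-1899/3200) / (-1899/800) = 1/4 ✓

α = 1/4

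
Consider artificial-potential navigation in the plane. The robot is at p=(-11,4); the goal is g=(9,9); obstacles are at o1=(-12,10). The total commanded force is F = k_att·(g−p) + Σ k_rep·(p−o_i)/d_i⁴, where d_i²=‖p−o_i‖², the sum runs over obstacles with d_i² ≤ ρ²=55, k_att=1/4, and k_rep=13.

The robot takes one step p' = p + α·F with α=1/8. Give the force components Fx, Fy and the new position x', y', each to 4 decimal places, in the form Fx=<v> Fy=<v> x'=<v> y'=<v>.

F_att = 1/4·(g−p) = 1/4·(20,5) = (5.0000,1.2500)
o1: d²=37 ≤ ρ²=55; F_rep = 13·(1,-6)/37² = (0.0095,-0.0570)
F = F_att + ΣF_rep = (5.0095,1.1930)
p' = p + 1/8·F = (-10.3738,4.1491)

Fx=5.0095 Fy=1.1930 x'=-10.3738 y'=4.1491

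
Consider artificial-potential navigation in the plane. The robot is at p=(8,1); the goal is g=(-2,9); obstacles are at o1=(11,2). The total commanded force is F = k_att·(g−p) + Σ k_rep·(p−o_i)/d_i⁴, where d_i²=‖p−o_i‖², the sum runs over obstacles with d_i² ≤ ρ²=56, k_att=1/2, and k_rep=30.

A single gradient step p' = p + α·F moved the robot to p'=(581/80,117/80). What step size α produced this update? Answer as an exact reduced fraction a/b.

F_att = 1/2·(g−p) = 1/2·(-10,8) = (-5.0000,4.0000)
o1: d²=10 ≤ ρ²=56; F_rep = 30·(-3,-1)/10² = (-0.9000,-0.3000)
F = F_att + ΣF_rep = (-5.9000,3.7000)
Δp = p'−p = (-0.7375,0.4625); α = Δx/Fx = (-59/80) / (-59/10) = 1/8
check: Δy/Fy = (37/80) / (37/10) = 1/8 ✓

α = 1/8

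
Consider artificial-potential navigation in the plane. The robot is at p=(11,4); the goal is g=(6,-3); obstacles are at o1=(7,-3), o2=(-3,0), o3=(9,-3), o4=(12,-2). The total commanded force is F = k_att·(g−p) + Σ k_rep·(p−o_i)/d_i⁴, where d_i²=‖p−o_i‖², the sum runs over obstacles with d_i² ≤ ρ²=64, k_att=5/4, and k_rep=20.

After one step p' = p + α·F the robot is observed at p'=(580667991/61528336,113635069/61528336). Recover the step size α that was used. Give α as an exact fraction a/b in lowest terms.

F_att = 5/4·(g−p) = 5/4·(-5,-7) = (-6.2500,-8.7500)
o1: d²=65 > ρ²=64 → inactive
o2: d²=212 > ρ²=64 → inactive
o3: d²=53 ≤ ρ²=64; F_rep = 20·(2,7)/53² = (0.0142,0.0498)
o4: d²=37 ≤ ρ²=64; F_rep = 20·(-1,6)/37² = (-0.0146,0.0877)
F = F_att + ΣF_rep = (-6.2504,-8.6125)
Δp = p'−p = (-1.5626,-2.1531); α = Δx/Fx = (-96143705/61528336) / (-96143705/15382084) = 1/4
check: Δy/Fy = (-132478275/61528336) / (-132478275/15382084) = 1/4 ✓

α = 1/4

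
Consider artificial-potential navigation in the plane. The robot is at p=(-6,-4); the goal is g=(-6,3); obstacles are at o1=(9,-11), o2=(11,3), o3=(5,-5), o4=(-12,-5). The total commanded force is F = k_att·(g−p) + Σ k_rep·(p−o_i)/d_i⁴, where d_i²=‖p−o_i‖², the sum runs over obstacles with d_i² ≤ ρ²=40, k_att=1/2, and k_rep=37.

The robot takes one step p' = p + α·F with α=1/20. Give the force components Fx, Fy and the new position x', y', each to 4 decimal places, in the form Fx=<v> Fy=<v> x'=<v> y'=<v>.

Fx=0.1622 Fy=3.5270 x'=-5.9919 y'=-3.8236

F_att = 1/2·(g−p) = 1/2·(0,7) = (0.0000,3.5000)
o1: d²=274 > ρ²=40 → inactive
o2: d²=338 > ρ²=40 → inactive
o3: d²=122 > ρ²=40 → inactive
o4: d²=37 ≤ ρ²=40; F_rep = 37·(6,1)/37² = (0.1622,0.0270)
F = F_att + ΣF_rep = (0.1622,3.5270)
p' = p + 1/20·F = (-5.9919,-3.8236)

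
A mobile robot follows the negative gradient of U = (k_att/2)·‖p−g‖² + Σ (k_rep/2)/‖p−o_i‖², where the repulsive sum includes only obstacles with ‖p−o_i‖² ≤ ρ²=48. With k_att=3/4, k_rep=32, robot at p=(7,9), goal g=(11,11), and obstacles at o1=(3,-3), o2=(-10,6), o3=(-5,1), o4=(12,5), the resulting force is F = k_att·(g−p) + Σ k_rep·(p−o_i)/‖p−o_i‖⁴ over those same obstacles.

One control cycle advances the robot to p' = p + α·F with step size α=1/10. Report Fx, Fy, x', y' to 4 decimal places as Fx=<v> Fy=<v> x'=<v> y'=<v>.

Fx=2.9048 Fy=1.5761 x'=7.2905 y'=9.1576

F_att = 3/4·(g−p) = 3/4·(4,2) = (3.0000,1.5000)
o1: d²=160 > ρ²=48 → inactive
o2: d²=298 > ρ²=48 → inactive
o3: d²=208 > ρ²=48 → inactive
o4: d²=41 ≤ ρ²=48; F_rep = 32·(-5,4)/41² = (-0.0952,0.0761)
F = F_att + ΣF_rep = (2.9048,1.5761)
p' = p + 1/10·F = (7.2905,9.1576)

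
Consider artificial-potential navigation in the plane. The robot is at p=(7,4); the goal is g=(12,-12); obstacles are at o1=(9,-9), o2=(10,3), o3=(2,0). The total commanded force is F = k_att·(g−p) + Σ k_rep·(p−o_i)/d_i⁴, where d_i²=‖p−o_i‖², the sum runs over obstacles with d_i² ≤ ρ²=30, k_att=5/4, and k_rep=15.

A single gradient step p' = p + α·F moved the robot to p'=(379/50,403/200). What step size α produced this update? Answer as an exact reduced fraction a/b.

F_att = 5/4·(g−p) = 5/4·(5,-16) = (6.2500,-20.0000)
o1: d²=173 > ρ²=30 → inactive
o2: d²=10 ≤ ρ²=30; F_rep = 15·(-3,1)/10² = (-0.4500,0.1500)
o3: d²=41 > ρ²=30 → inactive
F = F_att + ΣF_rep = (5.8000,-19.8500)
Δp = p'−p = (0.5800,-1.9850); α = Δx/Fx = (29/50) / (29/5) = 1/10
check: Δy/Fy = (-397/200) / (-397/20) = 1/10 ✓

α = 1/10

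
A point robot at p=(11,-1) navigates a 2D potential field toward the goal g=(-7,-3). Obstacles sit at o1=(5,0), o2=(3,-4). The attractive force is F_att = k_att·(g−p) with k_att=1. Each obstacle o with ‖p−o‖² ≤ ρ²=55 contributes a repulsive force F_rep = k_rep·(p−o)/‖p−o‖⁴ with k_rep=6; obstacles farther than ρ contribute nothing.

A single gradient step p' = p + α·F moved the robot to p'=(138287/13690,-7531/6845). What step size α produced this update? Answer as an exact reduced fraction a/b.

F_att = 1·(g−p) = 1·(-18,-2) = (-18.0000,-2.0000)
o1: d²=37 ≤ ρ²=55; F_rep = 6·(6,-1)/37² = (0.0263,-0.0044)
o2: d²=73 > ρ²=55 → inactive
F = F_att + ΣF_rep = (-17.9737,-2.0044)
Δp = p'−p = (-0.8987,-0.1002); α = Δx/Fx = (-12303/13690) / (-24606/1369) = 1/20
check: Δy/Fy = (-686/6845) / (-2744/1369) = 1/20 ✓

α = 1/20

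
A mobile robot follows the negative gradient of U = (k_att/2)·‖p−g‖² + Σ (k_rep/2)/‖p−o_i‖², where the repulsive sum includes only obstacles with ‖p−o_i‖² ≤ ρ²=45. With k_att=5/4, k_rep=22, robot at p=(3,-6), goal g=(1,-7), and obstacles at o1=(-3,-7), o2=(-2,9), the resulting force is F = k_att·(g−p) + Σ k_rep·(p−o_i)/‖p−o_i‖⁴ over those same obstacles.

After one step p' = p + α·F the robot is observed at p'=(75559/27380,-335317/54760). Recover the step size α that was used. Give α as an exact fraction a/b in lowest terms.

F_att = 5/4·(g−p) = 5/4·(-2,-1) = (-2.5000,-1.2500)
o1: d²=37 ≤ ρ²=45; F_rep = 22·(6,1)/37² = (0.0964,0.0161)
o2: d²=250 > ρ²=45 → inactive
F = F_att + ΣF_rep = (-2.4036,-1.2339)
Δp = p'−p = (-0.2404,-0.1234); α = Δx/Fx = (-6581/27380) / (-6581/2738) = 1/10
check: Δy/Fy = (-6757/54760) / (-6757/5476) = 1/10 ✓

α = 1/10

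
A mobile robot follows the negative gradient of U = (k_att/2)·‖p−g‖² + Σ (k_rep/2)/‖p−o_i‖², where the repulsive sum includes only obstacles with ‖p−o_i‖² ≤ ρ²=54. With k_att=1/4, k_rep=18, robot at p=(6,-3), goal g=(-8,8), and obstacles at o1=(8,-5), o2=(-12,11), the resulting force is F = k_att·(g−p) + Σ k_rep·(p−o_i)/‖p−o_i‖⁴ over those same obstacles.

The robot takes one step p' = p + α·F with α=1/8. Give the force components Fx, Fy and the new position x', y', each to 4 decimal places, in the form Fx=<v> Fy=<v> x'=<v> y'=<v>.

F_att = 1/4·(g−p) = 1/4·(-14,11) = (-3.5000,2.7500)
o1: d²=8 ≤ ρ²=54; F_rep = 18·(-2,2)/8² = (-0.5625,0.5625)
o2: d²=520 > ρ²=54 → inactive
F = F_att + ΣF_rep = (-4.0625,3.3125)
p' = p + 1/8·F = (5.4922,-2.5859)

Fx=-4.0625 Fy=3.3125 x'=5.4922 y'=-2.5859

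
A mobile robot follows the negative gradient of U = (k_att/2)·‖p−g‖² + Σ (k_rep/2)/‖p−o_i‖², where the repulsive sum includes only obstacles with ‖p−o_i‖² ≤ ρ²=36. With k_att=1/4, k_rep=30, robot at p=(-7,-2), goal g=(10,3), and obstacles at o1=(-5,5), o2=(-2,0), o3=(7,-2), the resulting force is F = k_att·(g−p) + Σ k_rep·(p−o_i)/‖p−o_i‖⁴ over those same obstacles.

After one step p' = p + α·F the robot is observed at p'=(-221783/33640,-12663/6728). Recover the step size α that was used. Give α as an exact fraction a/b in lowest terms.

F_att = 1/4·(g−p) = 1/4·(17,5) = (4.2500,1.2500)
o1: d²=53 > ρ²=36 → inactive
o2: d²=29 ≤ ρ²=36; F_rep = 30·(-5,-2)/29² = (-0.1784,-0.0713)
o3: d²=196 > ρ²=36 → inactive
F = F_att + ΣF_rep = (4.0716,1.1787)
Δp = p'−p = (0.4072,0.1179); α = Δx/Fx = (13697/33640) / (13697/3364) = 1/10
check: Δy/Fy = (793/6728) / (3965/3364) = 1/10 ✓

α = 1/10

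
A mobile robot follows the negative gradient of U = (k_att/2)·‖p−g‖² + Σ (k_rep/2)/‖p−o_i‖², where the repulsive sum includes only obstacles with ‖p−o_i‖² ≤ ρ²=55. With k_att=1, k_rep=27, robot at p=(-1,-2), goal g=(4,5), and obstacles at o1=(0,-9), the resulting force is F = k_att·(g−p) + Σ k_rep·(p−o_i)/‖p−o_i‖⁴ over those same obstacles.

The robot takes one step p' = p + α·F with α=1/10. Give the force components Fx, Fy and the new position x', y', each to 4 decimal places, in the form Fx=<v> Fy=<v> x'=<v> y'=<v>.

F_att = 1·(g−p) = 1·(5,7) = (5.0000,7.0000)
o1: d²=50 ≤ ρ²=55; F_rep = 27·(-1,7)/50² = (-0.0108,0.0756)
F = F_att + ΣF_rep = (4.9892,7.0756)
p' = p + 1/10·F = (-0.5011,-1.2924)

Fx=4.9892 Fy=7.0756 x'=-0.5011 y'=-1.2924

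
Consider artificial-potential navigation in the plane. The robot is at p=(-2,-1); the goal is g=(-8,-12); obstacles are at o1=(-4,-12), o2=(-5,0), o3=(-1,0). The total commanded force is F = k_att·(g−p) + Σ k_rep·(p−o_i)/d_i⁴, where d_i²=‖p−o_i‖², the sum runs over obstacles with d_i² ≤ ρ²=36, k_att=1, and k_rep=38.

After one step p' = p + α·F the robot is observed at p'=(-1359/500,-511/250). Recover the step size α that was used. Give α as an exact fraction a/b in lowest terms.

F_att = 1·(g−p) = 1·(-6,-11) = (-6.0000,-11.0000)
o1: d²=125 > ρ²=36 → inactive
o2: d²=10 ≤ ρ²=36; F_rep = 38·(3,-1)/10² = (1.1400,-0.3800)
o3: d²=2 ≤ ρ²=36; F_rep = 38·(-1,-1)/2² = (-9.5000,-9.5000)
F = F_att + ΣF_rep = (-14.3600,-20.8800)
Δp = p'−p = (-0.7180,-1.0440); α = Δx/Fx = (-359/500) / (-359/25) = 1/20
check: Δy/Fy = (-261/250) / (-522/25) = 1/20 ✓

α = 1/20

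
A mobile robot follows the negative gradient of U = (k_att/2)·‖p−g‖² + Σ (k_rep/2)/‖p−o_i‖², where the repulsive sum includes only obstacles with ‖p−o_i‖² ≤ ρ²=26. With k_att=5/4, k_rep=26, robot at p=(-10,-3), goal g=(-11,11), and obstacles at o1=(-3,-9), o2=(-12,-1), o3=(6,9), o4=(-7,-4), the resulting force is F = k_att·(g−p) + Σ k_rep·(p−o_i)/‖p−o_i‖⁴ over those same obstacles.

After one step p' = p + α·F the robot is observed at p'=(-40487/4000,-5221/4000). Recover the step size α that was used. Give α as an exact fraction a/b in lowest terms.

F_att = 5/4·(g−p) = 5/4·(-1,14) = (-1.2500,17.5000)
o1: d²=85 > ρ²=26 → inactive
o2: d²=8 ≤ ρ²=26; F_rep = 26·(2,-2)/8² = (0.8125,-0.8125)
o3: d²=400 > ρ²=26 → inactive
o4: d²=10 ≤ ρ²=26; F_rep = 26·(-3,1)/10² = (-0.7800,0.2600)
F = F_att + ΣF_rep = (-1.2175,16.9475)
Δp = p'−p = (-0.1217,1.6947); α = Δx/Fx = (-487/4000) / (-487/400) = 1/10
check: Δy/Fy = (6779/4000) / (6779/400) = 1/10 ✓

α = 1/10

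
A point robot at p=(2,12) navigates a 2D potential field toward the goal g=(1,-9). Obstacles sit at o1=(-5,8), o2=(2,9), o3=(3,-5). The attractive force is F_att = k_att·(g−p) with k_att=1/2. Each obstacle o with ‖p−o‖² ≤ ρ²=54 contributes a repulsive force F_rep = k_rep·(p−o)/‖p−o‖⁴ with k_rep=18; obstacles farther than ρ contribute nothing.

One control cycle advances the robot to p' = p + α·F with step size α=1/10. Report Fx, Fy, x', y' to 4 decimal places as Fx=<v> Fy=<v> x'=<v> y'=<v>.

F_att = 1/2·(g−p) = 1/2·(-1,-21) = (-0.5000,-10.5000)
o1: d²=65 > ρ²=54 → inactive
o2: d²=9 ≤ ρ²=54; F_rep = 18·(0,3)/9² = (0.0000,0.6667)
o3: d²=290 > ρ²=54 → inactive
F = F_att + ΣF_rep = (-0.5000,-9.8333)
p' = p + 1/10·F = (1.9500,11.0167)

Fx=-0.5000 Fy=-9.8333 x'=1.9500 y'=11.0167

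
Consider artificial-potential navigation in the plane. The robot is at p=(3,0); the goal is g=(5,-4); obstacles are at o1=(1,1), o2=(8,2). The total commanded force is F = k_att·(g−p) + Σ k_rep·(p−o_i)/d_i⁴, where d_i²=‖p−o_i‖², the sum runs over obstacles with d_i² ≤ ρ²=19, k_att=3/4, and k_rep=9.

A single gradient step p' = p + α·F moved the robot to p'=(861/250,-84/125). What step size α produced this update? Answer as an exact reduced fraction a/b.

F_att = 3/4·(g−p) = 3/4·(2,-4) = (1.5000,-3.0000)
o1: d²=5 ≤ ρ²=19; F_rep = 9·(2,-1)/5² = (0.7200,-0.3600)
o2: d²=29 > ρ²=19 → inactive
F = F_att + ΣF_rep = (2.2200,-3.3600)
Δp = p'−p = (0.4440,-0.6720); α = Δx/Fx = (111/250) / (111/50) = 1/5
check: Δy/Fy = (-84/125) / (-84/25) = 1/5 ✓

α = 1/5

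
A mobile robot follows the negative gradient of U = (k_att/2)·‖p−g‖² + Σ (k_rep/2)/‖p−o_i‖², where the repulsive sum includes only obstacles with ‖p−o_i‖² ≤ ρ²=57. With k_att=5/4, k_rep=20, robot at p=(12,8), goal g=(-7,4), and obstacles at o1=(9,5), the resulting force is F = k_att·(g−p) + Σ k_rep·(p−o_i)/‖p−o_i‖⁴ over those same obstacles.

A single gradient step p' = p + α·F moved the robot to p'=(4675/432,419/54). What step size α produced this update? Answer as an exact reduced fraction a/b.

α = 1/20

F_att = 5/4·(g−p) = 5/4·(-19,-4) = (-23.7500,-5.0000)
o1: d²=18 ≤ ρ²=57; F_rep = 20·(3,3)/18² = (0.1852,0.1852)
F = F_att + ΣF_rep = (-23.5648,-4.8148)
Δp = p'−p = (-1.1782,-0.2407); α = Δx/Fx = (-509/432) / (-2545/108) = 1/20
check: Δy/Fy = (-13/54) / (-130/27) = 1/20 ✓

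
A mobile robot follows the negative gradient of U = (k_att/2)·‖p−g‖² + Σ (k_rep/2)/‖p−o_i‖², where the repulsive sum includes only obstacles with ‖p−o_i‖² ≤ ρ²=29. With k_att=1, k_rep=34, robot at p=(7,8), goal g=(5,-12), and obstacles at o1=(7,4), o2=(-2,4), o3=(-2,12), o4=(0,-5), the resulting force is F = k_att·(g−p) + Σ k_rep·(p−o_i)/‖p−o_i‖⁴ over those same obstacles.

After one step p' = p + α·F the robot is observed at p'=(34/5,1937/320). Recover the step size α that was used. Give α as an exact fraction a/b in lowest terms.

α = 1/10

F_att = 1·(g−p) = 1·(-2,-20) = (-2.0000,-20.0000)
o1: d²=16 ≤ ρ²=29; F_rep = 34·(0,4)/16² = (0.0000,0.5312)
o2: d²=97 > ρ²=29 → inactive
o3: d²=97 > ρ²=29 → inactive
o4: d²=218 > ρ²=29 → inactive
F = F_att + ΣF_rep = (-2.0000,-19.4688)
Δp = p'−p = (-0.2000,-1.9469); α = Δx/Fx = (-1/5) / (-2) = 1/10
check: Δy/Fy = (-623/320) / (-623/32) = 1/10 ✓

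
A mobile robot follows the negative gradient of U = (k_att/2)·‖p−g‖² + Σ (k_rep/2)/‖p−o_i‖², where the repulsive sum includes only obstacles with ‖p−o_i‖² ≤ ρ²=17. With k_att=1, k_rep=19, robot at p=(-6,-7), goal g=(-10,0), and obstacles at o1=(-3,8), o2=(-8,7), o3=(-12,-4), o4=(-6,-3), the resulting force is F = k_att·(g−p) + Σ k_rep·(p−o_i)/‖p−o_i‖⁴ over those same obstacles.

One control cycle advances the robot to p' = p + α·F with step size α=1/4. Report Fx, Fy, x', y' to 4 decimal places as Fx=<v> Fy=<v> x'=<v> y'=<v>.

Fx=-4.0000 Fy=6.7031 x'=-7.0000 y'=-5.3242

F_att = 1·(g−p) = 1·(-4,7) = (-4.0000,7.0000)
o1: d²=234 > ρ²=17 → inactive
o2: d²=200 > ρ²=17 → inactive
o3: d²=45 > ρ²=17 → inactive
o4: d²=16 ≤ ρ²=17; F_rep = 19·(0,-4)/16² = (0.0000,-0.2969)
F = F_att + ΣF_rep = (-4.0000,6.7031)
p' = p + 1/4·F = (-7.0000,-5.3242)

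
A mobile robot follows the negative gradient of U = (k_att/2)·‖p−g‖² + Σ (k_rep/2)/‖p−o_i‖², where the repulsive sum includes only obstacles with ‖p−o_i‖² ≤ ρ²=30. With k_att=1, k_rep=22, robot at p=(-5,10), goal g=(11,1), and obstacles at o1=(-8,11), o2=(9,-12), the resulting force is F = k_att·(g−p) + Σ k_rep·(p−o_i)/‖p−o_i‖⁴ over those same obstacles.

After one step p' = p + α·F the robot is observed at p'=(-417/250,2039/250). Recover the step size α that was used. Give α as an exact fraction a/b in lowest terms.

α = 1/5

F_att = 1·(g−p) = 1·(16,-9) = (16.0000,-9.0000)
o1: d²=10 ≤ ρ²=30; F_rep = 22·(3,-1)/10² = (0.6600,-0.2200)
o2: d²=680 > ρ²=30 → inactive
F = F_att + ΣF_rep = (16.6600,-9.2200)
Δp = p'−p = (3.3320,-1.8440); α = Δx/Fx = (833/250) / (833/50) = 1/5
check: Δy/Fy = (-461/250) / (-461/50) = 1/5 ✓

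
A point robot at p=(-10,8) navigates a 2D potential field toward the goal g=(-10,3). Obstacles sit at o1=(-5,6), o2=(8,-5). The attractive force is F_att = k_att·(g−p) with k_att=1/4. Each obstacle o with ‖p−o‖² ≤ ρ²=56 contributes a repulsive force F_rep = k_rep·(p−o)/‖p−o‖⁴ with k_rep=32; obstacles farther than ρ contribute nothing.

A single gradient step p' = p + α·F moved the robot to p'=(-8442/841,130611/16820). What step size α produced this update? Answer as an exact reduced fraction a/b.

F_att = 1/4·(g−p) = 1/4·(0,-5) = (0.0000,-1.2500)
o1: d²=29 ≤ ρ²=56; F_rep = 32·(-5,2)/29² = (-0.1902,0.0761)
o2: d²=493 > ρ²=56 → inactive
F = F_att + ΣF_rep = (-0.1902,-1.1739)
Δp = p'−p = (-0.0380,-0.2348); α = Δx/Fx = (-32/841) / (-160/841) = 1/5
check: Δy/Fy = (-3949/16820) / (-3949/3364) = 1/5 ✓

α = 1/5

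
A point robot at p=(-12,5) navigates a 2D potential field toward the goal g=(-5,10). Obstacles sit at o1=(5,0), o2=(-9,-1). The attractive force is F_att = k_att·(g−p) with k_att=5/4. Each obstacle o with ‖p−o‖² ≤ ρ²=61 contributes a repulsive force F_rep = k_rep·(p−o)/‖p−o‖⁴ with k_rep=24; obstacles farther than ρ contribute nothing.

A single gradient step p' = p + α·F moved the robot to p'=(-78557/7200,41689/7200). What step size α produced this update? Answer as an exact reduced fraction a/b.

F_att = 5/4·(g−p) = 5/4·(7,5) = (8.7500,6.2500)
o1: d²=314 > ρ²=61 → inactive
o2: d²=45 ≤ ρ²=61; F_rep = 24·(-3,6)/45² = (-0.0356,0.0711)
F = F_att + ΣF_rep = (8.7144,6.3211)
Δp = p'−p = (1.0893,0.7901); α = Δx/Fx = (7843/7200) / (7843/900) = 1/8
check: Δy/Fy = (5689/7200) / (5689/900) = 1/8 ✓

α = 1/8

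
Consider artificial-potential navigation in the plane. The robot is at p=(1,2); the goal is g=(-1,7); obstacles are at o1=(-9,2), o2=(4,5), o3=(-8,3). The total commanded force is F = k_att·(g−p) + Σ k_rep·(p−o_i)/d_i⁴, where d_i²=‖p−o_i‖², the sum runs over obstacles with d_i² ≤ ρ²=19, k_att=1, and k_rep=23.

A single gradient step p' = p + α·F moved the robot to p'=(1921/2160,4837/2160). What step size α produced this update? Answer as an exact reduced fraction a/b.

α = 1/20

F_att = 1·(g−p) = 1·(-2,5) = (-2.0000,5.0000)
o1: d²=100 > ρ²=19 → inactive
o2: d²=18 ≤ ρ²=19; F_rep = 23·(-3,-3)/18² = (-0.2130,-0.2130)
o3: d²=82 > ρ²=19 → inactive
F = F_att + ΣF_rep = (-2.2130,4.7870)
Δp = p'−p = (-0.1106,0.2394); α = Δx/Fx = (-239/2160) / (-239/108) = 1/20
check: Δy/Fy = (517/2160) / (517/108) = 1/20 ✓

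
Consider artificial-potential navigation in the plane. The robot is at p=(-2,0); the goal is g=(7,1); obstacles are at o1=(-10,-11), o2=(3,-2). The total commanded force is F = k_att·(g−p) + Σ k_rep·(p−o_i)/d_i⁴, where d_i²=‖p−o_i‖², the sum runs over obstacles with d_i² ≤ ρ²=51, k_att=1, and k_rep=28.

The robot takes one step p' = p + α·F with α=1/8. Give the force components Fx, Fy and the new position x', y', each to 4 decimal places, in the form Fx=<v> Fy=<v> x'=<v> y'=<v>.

Fx=8.8335 Fy=1.0666 x'=-0.8958 y'=0.1333

F_att = 1·(g−p) = 1·(9,1) = (9.0000,1.0000)
o1: d²=185 > ρ²=51 → inactive
o2: d²=29 ≤ ρ²=51; F_rep = 28·(-5,2)/29² = (-0.1665,0.0666)
F = F_att + ΣF_rep = (8.8335,1.0666)
p' = p + 1/8·F = (-0.8958,0.1333)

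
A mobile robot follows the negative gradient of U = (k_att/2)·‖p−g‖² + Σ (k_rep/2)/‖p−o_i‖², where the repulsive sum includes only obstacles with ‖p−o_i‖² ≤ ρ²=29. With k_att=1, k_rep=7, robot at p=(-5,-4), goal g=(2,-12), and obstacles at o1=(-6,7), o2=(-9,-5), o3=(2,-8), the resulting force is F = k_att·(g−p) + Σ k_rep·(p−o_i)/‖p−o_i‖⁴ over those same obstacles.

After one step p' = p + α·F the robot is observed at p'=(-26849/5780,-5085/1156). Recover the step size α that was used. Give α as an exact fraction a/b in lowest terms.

α = 1/20

F_att = 1·(g−p) = 1·(7,-8) = (7.0000,-8.0000)
o1: d²=122 > ρ²=29 → inactive
o2: d²=17 ≤ ρ²=29; F_rep = 7·(4,1)/17² = (0.0969,0.0242)
o3: d²=65 > ρ²=29 → inactive
F = F_att + ΣF_rep = (7.0969,-7.9758)
Δp = p'−p = (0.3548,-0.3988); α = Δx/Fx = (2051/5780) / (2051/289) = 1/20
check: Δy/Fy = (-461/1156) / (-2305/289) = 1/20 ✓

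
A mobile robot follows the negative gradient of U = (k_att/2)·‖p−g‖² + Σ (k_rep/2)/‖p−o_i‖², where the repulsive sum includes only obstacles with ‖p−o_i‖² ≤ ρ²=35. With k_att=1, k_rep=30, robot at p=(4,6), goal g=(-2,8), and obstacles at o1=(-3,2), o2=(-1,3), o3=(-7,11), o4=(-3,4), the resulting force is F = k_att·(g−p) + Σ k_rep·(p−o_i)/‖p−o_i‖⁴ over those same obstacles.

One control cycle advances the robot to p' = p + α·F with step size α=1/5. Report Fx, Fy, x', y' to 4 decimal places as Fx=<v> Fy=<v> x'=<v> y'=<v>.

F_att = 1·(g−p) = 1·(-6,2) = (-6.0000,2.0000)
o1: d²=65 > ρ²=35 → inactive
o2: d²=34 ≤ ρ²=35; F_rep = 30·(5,3)/34² = (0.1298,0.0779)
o3: d²=146 > ρ²=35 → inactive
o4: d²=53 > ρ²=35 → inactive
F = F_att + ΣF_rep = (-5.8702,2.0779)
p' = p + 1/5·F = (2.8260,6.4156)

Fx=-5.8702 Fy=2.0779 x'=2.8260 y'=6.4156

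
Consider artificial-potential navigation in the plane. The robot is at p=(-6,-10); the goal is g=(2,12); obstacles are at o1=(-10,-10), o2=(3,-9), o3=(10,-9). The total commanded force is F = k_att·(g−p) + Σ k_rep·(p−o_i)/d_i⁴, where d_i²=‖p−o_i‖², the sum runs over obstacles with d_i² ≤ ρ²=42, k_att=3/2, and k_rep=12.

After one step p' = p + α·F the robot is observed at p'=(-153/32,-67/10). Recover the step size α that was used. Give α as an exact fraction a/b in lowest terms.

α = 1/10

F_att = 3/2·(g−p) = 3/2·(8,22) = (12.0000,33.0000)
o1: d²=16 ≤ ρ²=42; F_rep = 12·(4,0)/16² = (0.1875,0.0000)
o2: d²=82 > ρ²=42 → inactive
o3: d²=257 > ρ²=42 → inactive
F = F_att + ΣF_rep = (12.1875,33.0000)
Δp = p'−p = (1.2188,3.3000); α = Δx/Fx = (39/32) / (195/16) = 1/10
check: Δy/Fy = (33/10) / (33) = 1/10 ✓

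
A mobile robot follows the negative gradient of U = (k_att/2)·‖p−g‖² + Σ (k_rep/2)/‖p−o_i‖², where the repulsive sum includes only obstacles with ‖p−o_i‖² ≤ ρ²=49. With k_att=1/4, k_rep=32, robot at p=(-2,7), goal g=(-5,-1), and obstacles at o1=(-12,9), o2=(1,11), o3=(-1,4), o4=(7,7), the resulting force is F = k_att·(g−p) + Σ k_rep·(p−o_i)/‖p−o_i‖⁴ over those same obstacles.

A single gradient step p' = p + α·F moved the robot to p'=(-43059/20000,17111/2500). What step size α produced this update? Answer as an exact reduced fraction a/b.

F_att = 1/4·(g−p) = 1/4·(-3,-8) = (-0.7500,-2.0000)
o1: d²=104 > ρ²=49 → inactive
o2: d²=25 ≤ ρ²=49; F_rep = 32·(-3,-4)/25² = (-0.1536,-0.2048)
o3: d²=10 ≤ ρ²=49; F_rep = 32·(-1,3)/10² = (-0.3200,0.9600)
o4: d²=81 > ρ²=49 → inactive
F = F_att + ΣF_rep = (-1.2236,-1.2448)
Δp = p'−p = (-0.1530,-0.1556); α = Δx/Fx = (-3059/20000) / (-3059/2500) = 1/8
check: Δy/Fy = (-389/2500) / (-778/625) = 1/8 ✓

α = 1/8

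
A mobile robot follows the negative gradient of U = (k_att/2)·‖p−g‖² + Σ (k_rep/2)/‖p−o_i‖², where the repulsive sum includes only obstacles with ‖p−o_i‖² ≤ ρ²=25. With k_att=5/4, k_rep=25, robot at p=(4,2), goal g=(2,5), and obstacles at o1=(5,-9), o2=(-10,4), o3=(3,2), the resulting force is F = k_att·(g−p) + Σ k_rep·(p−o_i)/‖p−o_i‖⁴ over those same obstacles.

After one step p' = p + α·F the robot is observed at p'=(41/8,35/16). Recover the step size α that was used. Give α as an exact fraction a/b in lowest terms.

F_att = 5/4·(g−p) = 5/4·(-2,3) = (-2.5000,3.7500)
o1: d²=122 > ρ²=25 → inactive
o2: d²=200 > ρ²=25 → inactive
o3: d²=1 ≤ ρ²=25; F_rep = 25·(1,0)/1² = (25.0000,0.0000)
F = F_att + ΣF_rep = (22.5000,3.7500)
Δp = p'−p = (1.1250,0.1875); α = Δx/Fx = (9/8) / (45/2) = 1/20
check: Δy/Fy = (3/16) / (15/4) = 1/20 ✓

α = 1/20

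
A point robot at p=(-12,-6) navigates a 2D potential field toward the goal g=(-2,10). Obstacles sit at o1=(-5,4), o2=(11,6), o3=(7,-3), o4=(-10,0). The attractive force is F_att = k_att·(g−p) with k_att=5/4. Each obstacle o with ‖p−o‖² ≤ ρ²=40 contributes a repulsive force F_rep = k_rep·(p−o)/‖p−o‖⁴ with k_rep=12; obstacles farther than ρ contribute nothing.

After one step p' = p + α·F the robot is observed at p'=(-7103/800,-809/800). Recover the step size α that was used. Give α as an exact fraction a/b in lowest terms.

F_att = 5/4·(g−p) = 5/4·(10,16) = (12.5000,20.0000)
o1: d²=149 > ρ²=40 → inactive
o2: d²=673 > ρ²=40 → inactive
o3: d²=370 > ρ²=40 → inactive
o4: d²=40 ≤ ρ²=40; F_rep = 12·(-2,-6)/40² = (-0.0150,-0.0450)
F = F_att + ΣF_rep = (12.4850,19.9550)
Δp = p'−p = (3.1212,4.9887); α = Δx/Fx = (2497/800) / (2497/200) = 1/4
check: Δy/Fy = (3991/800) / (3991/200) = 1/4 ✓

α = 1/4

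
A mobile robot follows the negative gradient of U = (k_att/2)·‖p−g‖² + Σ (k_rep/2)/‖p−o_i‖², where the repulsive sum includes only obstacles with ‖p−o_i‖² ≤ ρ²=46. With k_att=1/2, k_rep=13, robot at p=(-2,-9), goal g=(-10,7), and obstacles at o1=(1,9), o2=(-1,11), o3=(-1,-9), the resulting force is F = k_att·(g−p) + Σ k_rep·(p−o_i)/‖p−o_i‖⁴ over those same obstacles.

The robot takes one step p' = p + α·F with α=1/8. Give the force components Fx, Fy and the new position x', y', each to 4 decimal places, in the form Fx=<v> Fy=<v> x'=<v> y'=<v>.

Fx=-17.0000 Fy=8.0000 x'=-4.1250 y'=-8.0000

F_att = 1/2·(g−p) = 1/2·(-8,16) = (-4.0000,8.0000)
o1: d²=333 > ρ²=46 → inactive
o2: d²=401 > ρ²=46 → inactive
o3: d²=1 ≤ ρ²=46; F_rep = 13·(-1,0)/1² = (-13.0000,0.0000)
F = F_att + ΣF_rep = (-17.0000,8.0000)
p' = p + 1/8·F = (-4.1250,-8.0000)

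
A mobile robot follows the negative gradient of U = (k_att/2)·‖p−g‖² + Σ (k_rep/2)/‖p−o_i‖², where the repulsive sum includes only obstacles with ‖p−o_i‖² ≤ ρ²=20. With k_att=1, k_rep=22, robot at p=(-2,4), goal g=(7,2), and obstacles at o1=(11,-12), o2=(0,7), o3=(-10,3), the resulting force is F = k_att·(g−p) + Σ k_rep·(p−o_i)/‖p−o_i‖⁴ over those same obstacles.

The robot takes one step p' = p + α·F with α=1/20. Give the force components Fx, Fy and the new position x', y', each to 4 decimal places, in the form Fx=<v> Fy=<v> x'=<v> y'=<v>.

F_att = 1·(g−p) = 1·(9,-2) = (9.0000,-2.0000)
o1: d²=425 > ρ²=20 → inactive
o2: d²=13 ≤ ρ²=20; F_rep = 22·(-2,-3)/13² = (-0.2604,-0.3905)
o3: d²=65 > ρ²=20 → inactive
F = F_att + ΣF_rep = (8.7396,-2.3905)
p' = p + 1/20·F = (-1.5630,3.8805)

Fx=8.7396 Fy=-2.3905 x'=-1.5630 y'=3.8805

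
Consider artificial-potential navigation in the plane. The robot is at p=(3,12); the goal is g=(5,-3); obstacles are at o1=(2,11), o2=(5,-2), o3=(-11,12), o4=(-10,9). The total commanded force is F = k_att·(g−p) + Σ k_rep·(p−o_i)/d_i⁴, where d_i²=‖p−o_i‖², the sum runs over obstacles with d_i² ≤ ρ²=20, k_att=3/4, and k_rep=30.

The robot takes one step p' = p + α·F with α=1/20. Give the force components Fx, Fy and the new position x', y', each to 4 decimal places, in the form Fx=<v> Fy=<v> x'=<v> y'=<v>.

Fx=9.0000 Fy=-3.7500 x'=3.4500 y'=11.8125

F_att = 3/4·(g−p) = 3/4·(2,-15) = (1.5000,-11.2500)
o1: d²=2 ≤ ρ²=20; F_rep = 30·(1,1)/2² = (7.5000,7.5000)
o2: d²=200 > ρ²=20 → inactive
o3: d²=196 > ρ²=20 → inactive
o4: d²=178 > ρ²=20 → inactive
F = F_att + ΣF_rep = (9.0000,-3.7500)
p' = p + 1/20·F = (3.4500,11.8125)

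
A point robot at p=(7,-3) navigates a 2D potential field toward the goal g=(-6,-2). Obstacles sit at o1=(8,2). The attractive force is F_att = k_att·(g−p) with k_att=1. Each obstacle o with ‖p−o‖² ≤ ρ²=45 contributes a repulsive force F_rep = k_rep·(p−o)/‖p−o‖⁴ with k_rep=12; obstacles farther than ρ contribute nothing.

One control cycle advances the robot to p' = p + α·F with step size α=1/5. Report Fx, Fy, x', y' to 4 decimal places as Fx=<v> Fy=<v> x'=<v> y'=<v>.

F_att = 1·(g−p) = 1·(-13,1) = (-13.0000,1.0000)
o1: d²=26 ≤ ρ²=45; F_rep = 12·(-1,-5)/26² = (-0.0178,-0.0888)
F = F_att + ΣF_rep = (-13.0178,0.9112)
p' = p + 1/5·F = (4.3964,-2.8178)

Fx=-13.0178 Fy=0.9112 x'=4.3964 y'=-2.8178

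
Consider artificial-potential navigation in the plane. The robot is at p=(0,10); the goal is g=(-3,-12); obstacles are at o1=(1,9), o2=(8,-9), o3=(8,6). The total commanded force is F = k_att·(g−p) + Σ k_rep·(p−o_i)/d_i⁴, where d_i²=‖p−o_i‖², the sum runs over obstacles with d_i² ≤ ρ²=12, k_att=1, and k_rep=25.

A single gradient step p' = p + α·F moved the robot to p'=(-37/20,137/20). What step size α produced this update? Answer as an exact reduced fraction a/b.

α = 1/5

F_att = 1·(g−p) = 1·(-3,-22) = (-3.0000,-22.0000)
o1: d²=2 ≤ ρ²=12; F_rep = 25·(-1,1)/2² = (-6.2500,6.2500)
o2: d²=425 > ρ²=12 → inactive
o3: d²=80 > ρ²=12 → inactive
F = F_att + ΣF_rep = (-9.2500,-15.7500)
Δp = p'−p = (-1.8500,-3.1500); α = Δx/Fx = (-37/20) / (-37/4) = 1/5
check: Δy/Fy = (-63/20) / (-63/4) = 1/5 ✓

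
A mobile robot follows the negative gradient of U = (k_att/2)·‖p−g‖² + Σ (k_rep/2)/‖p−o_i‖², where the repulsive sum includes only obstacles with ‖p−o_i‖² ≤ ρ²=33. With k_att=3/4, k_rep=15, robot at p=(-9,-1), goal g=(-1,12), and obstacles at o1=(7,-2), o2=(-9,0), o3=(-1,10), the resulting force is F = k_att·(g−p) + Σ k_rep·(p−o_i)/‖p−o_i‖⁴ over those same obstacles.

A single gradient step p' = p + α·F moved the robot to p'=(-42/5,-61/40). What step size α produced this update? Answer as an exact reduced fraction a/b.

α = 1/10

F_att = 3/4·(g−p) = 3/4·(8,13) = (6.0000,9.7500)
o1: d²=257 > ρ²=33 → inactive
o2: d²=1 ≤ ρ²=33; F_rep = 15·(0,-1)/1² = (0.0000,-15.0000)
o3: d²=185 > ρ²=33 → inactive
F = F_att + ΣF_rep = (6.0000,-5.2500)
Δp = p'−p = (0.6000,-0.5250); α = Δx/Fx = (3/5) / (6) = 1/10
check: Δy/Fy = (-21/40) / (-21/4) = 1/10 ✓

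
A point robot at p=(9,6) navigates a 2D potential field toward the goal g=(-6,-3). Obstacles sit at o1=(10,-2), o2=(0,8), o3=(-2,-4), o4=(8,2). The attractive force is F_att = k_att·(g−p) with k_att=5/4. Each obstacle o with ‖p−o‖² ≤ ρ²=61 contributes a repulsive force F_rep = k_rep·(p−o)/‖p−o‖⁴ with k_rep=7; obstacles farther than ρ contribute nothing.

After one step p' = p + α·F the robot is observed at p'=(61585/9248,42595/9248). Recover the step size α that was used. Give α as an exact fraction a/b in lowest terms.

α = 1/8

F_att = 5/4·(g−p) = 5/4·(-15,-9) = (-18.7500,-11.2500)
o1: d²=65 > ρ²=61 → inactive
o2: d²=85 > ρ²=61 → inactive
o3: d²=221 > ρ²=61 → inactive
o4: d²=17 ≤ ρ²=61; F_rep = 7·(1,4)/17² = (0.0242,0.0969)
F = F_att + ΣF_rep = (-18.7258,-11.1531)
Δp = p'−p = (-2.3407,-1.3941); α = Δx/Fx = (-21647/9248) / (-21647/1156) = 1/8
check: Δy/Fy = (-12893/9248) / (-12893/1156) = 1/8 ✓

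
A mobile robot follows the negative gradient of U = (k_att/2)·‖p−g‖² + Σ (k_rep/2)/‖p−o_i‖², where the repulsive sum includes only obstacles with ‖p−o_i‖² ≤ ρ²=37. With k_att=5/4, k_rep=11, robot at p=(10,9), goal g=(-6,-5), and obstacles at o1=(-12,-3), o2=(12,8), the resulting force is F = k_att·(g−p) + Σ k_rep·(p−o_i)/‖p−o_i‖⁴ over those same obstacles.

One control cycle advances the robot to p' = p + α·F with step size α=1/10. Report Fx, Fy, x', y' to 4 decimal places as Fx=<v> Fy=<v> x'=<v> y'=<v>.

F_att = 5/4·(g−p) = 5/4·(-16,-14) = (-20.0000,-17.5000)
o1: d²=628 > ρ²=37 → inactive
o2: d²=5 ≤ ρ²=37; F_rep = 11·(-2,1)/5² = (-0.8800,0.4400)
F = F_att + ΣF_rep = (-20.8800,-17.0600)
p' = p + 1/10·F = (7.9120,7.2940)

Fx=-20.8800 Fy=-17.0600 x'=7.9120 y'=7.2940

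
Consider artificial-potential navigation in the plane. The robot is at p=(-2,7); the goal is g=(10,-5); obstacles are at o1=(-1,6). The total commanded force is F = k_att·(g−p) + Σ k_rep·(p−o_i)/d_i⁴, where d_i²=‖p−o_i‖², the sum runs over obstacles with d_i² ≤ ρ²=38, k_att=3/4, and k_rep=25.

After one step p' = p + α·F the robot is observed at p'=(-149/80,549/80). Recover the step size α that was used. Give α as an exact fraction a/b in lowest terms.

F_att = 3/4·(g−p) = 3/4·(12,-12) = (9.0000,-9.0000)
o1: d²=2 ≤ ρ²=38; F_rep = 25·(-1,1)/2² = (-6.2500,6.2500)
F = F_att + ΣF_rep = (2.7500,-2.7500)
Δp = p'−p = (0.1375,-0.1375); α = Δx/Fx = (11/80) / (11/4) = 1/20
check: Δy/Fy = (-11/80) / (-11/4) = 1/20 ✓

α = 1/20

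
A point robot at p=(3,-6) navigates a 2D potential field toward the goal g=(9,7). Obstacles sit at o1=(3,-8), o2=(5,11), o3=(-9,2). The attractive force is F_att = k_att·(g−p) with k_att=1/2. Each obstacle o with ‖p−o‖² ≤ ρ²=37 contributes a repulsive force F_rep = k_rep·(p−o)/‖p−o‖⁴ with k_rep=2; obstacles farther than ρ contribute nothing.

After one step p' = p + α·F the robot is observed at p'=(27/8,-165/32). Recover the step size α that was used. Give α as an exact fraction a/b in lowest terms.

F_att = 1/2·(g−p) = 1/2·(6,13) = (3.0000,6.5000)
o1: d²=4 ≤ ρ²=37; F_rep = 2·(0,2)/4² = (0.0000,0.2500)
o2: d²=293 > ρ²=37 → inactive
o3: d²=208 > ρ²=37 → inactive
F = F_att + ΣF_rep = (3.0000,6.7500)
Δp = p'−p = (0.3750,0.8438); α = Δx/Fx = (3/8) / (3) = 1/8
check: Δy/Fy = (27/32) / (27/4) = 1/8 ✓

α = 1/8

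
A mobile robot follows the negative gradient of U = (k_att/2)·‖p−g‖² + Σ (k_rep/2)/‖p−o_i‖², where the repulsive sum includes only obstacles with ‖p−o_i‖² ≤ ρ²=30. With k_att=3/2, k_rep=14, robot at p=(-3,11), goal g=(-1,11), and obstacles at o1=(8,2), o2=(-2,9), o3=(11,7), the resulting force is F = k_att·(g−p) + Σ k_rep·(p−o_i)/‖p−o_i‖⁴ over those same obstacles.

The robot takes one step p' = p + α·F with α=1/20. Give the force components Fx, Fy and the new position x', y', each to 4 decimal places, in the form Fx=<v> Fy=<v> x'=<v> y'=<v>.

F_att = 3/2·(g−p) = 3/2·(2,0) = (3.0000,0.0000)
o1: d²=202 > ρ²=30 → inactive
o2: d²=5 ≤ ρ²=30; F_rep = 14·(-1,2)/5² = (-0.5600,1.1200)
o3: d²=212 > ρ²=30 → inactive
F = F_att + ΣF_rep = (2.4400,1.1200)
p' = p + 1/20·F = (-2.8780,11.0560)

Fx=2.4400 Fy=1.1200 x'=-2.8780 y'=11.0560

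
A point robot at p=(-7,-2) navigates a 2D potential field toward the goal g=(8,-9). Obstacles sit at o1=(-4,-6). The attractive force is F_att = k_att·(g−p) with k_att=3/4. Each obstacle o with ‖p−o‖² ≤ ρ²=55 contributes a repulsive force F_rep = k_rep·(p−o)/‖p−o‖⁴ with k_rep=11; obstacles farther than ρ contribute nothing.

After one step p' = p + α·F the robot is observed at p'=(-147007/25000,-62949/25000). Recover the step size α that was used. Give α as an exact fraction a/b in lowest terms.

F_att = 3/4·(g−p) = 3/4·(15,-7) = (11.2500,-5.2500)
o1: d²=25 ≤ ρ²=55; F_rep = 11·(-3,4)/25² = (-0.0528,0.0704)
F = F_att + ΣF_rep = (11.1972,-5.1796)
Δp = p'−p = (1.1197,-0.5180); α = Δx/Fx = (27993/25000) / (27993/2500) = 1/10
check: Δy/Fy = (-12949/25000) / (-12949/2500) = 1/10 ✓

α = 1/10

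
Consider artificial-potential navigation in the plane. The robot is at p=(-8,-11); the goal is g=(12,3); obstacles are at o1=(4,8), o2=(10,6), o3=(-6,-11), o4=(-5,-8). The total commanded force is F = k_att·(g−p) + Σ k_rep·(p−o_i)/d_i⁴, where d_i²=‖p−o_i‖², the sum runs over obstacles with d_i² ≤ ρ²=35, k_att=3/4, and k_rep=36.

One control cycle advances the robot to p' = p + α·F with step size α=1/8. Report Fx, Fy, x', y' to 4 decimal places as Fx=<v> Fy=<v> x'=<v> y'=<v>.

F_att = 3/4·(g−p) = 3/4·(20,14) = (15.0000,10.5000)
o1: d²=505 > ρ²=35 → inactive
o2: d²=613 > ρ²=35 → inactive
o3: d²=4 ≤ ρ²=35; F_rep = 36·(-2,0)/4² = (-4.5000,0.0000)
o4: d²=18 ≤ ρ²=35; F_rep = 36·(-3,-3)/18² = (-0.3333,-0.3333)
F = F_att + ΣF_rep = (10.1667,10.1667)
p' = p + 1/8·F = (-6.7292,-9.7292)

Fx=10.1667 Fy=10.1667 x'=-6.7292 y'=-9.7292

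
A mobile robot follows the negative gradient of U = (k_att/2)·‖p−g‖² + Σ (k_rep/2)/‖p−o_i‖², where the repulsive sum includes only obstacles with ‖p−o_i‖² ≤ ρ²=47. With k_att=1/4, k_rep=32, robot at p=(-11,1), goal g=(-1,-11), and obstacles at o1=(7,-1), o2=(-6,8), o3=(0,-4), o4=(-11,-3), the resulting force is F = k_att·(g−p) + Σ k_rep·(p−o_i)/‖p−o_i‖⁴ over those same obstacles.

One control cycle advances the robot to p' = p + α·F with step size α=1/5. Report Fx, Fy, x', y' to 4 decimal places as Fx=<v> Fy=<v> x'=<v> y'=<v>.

F_att = 1/4·(g−p) = 1/4·(10,-12) = (2.5000,-3.0000)
o1: d²=328 > ρ²=47 → inactive
o2: d²=74 > ρ²=47 → inactive
o3: d²=146 > ρ²=47 → inactive
o4: d²=16 ≤ ρ²=47; F_rep = 32·(0,4)/16² = (0.0000,0.5000)
F = F_att + ΣF_rep = (2.5000,-2.5000)
p' = p + 1/5·F = (-10.5000,0.5000)

Fx=2.5000 Fy=-2.5000 x'=-10.5000 y'=0.5000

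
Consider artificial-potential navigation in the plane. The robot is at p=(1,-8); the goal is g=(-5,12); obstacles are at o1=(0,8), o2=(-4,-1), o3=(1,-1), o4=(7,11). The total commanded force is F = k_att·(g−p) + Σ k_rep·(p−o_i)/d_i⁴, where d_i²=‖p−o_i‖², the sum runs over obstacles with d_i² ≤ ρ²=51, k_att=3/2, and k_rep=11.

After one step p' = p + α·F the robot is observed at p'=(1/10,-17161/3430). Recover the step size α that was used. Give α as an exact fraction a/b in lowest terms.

F_att = 3/2·(g−p) = 3/2·(-6,20) = (-9.0000,30.0000)
o1: d²=257 > ρ²=51 → inactive
o2: d²=74 > ρ²=51 → inactive
o3: d²=49 ≤ ρ²=51; F_rep = 11·(0,-7)/49² = (0.0000,-0.0321)
o4: d²=397 > ρ²=51 → inactive
F = F_att + ΣF_rep = (-9.0000,29.9679)
Δp = p'−p = (-0.9000,2.9968); α = Δx/Fx = (-9/10) / (-9) = 1/10
check: Δy/Fy = (10279/3430) / (10279/343) = 1/10 ✓

α = 1/10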